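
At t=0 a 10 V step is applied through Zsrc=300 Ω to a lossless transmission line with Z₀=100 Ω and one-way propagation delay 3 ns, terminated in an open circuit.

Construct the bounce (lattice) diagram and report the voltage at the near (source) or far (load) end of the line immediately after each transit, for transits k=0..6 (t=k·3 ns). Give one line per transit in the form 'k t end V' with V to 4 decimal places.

Γ_L=1.000000, Γ_S=0.500000; launch V₁=10·100/400=2.500000
k=0 src: V=2.5000
k=1 load: inc=2.500000, refl=2.500000·1.000000=2.5000; V=0.000000+2.500000+2.500000=5.0000
k=2 src: inc=2.500000, refl=2.500000·0.500000=1.2500; V=2.500000+2.500000+1.250000=6.2500
k=3 load: inc=1.250000, refl=1.250000·1.000000=1.2500; V=5.000000+1.250000+1.250000=7.5000
k=4 src: inc=1.250000, refl=1.250000·0.500000=0.6250; V=6.250000+1.250000+0.625000=8.1250
k=5 load: inc=0.625000, refl=0.625000·1.000000=0.6250; V=7.500000+0.625000+0.625000=8.7500
k=6 src: inc=0.625000, refl=0.625000·0.500000=0.3125; V=8.125000+0.625000+0.312500=9.0625

0 0 source 2.5000
1 3 load 5.0000
2 6 source 6.2500
3 9 load 7.5000
4 12 source 8.1250
5 15 load 8.7500
6 18 source 9.0625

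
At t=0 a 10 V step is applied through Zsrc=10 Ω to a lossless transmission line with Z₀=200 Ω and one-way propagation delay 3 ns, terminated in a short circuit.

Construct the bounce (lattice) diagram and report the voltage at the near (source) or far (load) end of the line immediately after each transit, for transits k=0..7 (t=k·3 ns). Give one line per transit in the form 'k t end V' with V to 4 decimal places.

0 0 source 9.5238
1 3 load 0.0000
2 6 source 8.6168
3 9 load 0.0000
4 12 source 7.7961
5 15 load 0.0000
6 18 source 7.0536
7 21 load 0.0000

Γ_L=-1.000000, Γ_S=-0.904762; launch V₁=10·200/210=9.523810
k=0 src: V=9.5238
k=1 load: inc=9.523810, refl=9.523810·-1.000000=-9.5238; V=0.000000+9.523810+-9.523810=0.0000
k=2 src: inc=-9.523810, refl=-9.523810·-0.904762=8.6168; V=9.523810+-9.523810+8.616780=8.6168
k=3 load: inc=8.616780, refl=8.616780·-1.000000=-8.6168; V=0.000000+8.616780+-8.616780=0.0000
k=4 src: inc=-8.616780, refl=-8.616780·-0.904762=7.7961; V=8.616780+-8.616780+7.796134=7.7961
k=5 load: inc=7.796134, refl=7.796134·-1.000000=-7.7961; V=0.000000+7.796134+-7.796134=0.0000
k=6 src: inc=-7.796134, refl=-7.796134·-0.904762=7.0536; V=7.796134+-7.796134+7.053645=7.0536
k=7 load: inc=7.053645, refl=7.053645·-1.000000=-7.0536; V=0.000000+7.053645+-7.053645=0.0000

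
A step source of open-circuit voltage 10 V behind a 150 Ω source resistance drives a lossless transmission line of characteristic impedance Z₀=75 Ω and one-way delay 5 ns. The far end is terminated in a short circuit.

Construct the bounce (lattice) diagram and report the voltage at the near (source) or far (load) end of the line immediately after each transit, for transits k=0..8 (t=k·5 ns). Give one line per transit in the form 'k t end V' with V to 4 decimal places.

0 0 source 3.3333
1 5 load 0.0000
2 10 source -1.1111
3 15 load 0.0000
4 20 source 0.3704
5 25 load 0.0000
6 30 source -0.1235
7 35 load 0.0000
8 40 source 0.0412

Γ_L=-1.000000, Γ_S=0.333333; launch V₁=10·75/225=3.333333
k=0 src: V=3.3333
k=1 load: inc=3.333333, refl=3.333333·-1.000000=-3.3333; V=0.000000+3.333333+-3.333333=0.0000
k=2 src: inc=-3.333333, refl=-3.333333·0.333333=-1.1111; V=3.333333+-3.333333+-1.111111=-1.1111
k=3 load: inc=-1.111111, refl=-1.111111·-1.000000=1.1111; V=0.000000+-1.111111+1.111111=0.0000
k=4 src: inc=1.111111, refl=1.111111·0.333333=0.3704; V=-1.111111+1.111111+0.370370=0.3704
k=5 load: inc=0.370370, refl=0.370370·-1.000000=-0.3704; V=0.000000+0.370370+-0.370370=0.0000
k=6 src: inc=-0.370370, refl=-0.370370·0.333333=-0.1235; V=0.370370+-0.370370+-0.123457=-0.1235
k=7 load: inc=-0.123457, refl=-0.123457·-1.000000=0.1235; V=0.000000+-0.123457+0.123457=0.0000
k=8 src: inc=0.123457, refl=0.123457·0.333333=0.0412; V=-0.123457+0.123457+0.041152=0.0412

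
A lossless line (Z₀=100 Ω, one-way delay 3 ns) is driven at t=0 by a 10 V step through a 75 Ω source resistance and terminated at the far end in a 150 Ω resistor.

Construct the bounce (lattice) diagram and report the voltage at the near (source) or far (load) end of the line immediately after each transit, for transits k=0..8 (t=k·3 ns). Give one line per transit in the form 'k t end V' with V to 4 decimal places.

Γ_L=0.200000, Γ_S=-0.142857; launch V₁=10·100/175=5.714286
k=0 src: V=5.7143
k=1 load: inc=5.714286, refl=5.714286·0.200000=1.1429; V=0.000000+5.714286+1.142857=6.8571
k=2 src: inc=1.142857, refl=1.142857·-0.142857=-0.1633; V=5.714286+1.142857+-0.163265=6.6939
k=3 load: inc=-0.163265, refl=-0.163265·0.200000=-0.0327; V=6.857143+-0.163265+-0.032653=6.6612
k=4 src: inc=-0.032653, refl=-0.032653·-0.142857=0.0047; V=6.693878+-0.032653+0.004665=6.6659
k=5 load: inc=0.004665, refl=0.004665·0.200000=0.0009; V=6.661224+0.004665+0.000933=6.6668
k=6 src: inc=0.000933, refl=0.000933·-0.142857=-0.0001; V=6.665889+0.000933+-0.000133=6.6667
k=7 load: inc=-0.000133, refl=-0.000133·0.200000=-0.0000; V=6.666822+-0.000133+-0.000027=6.6667
k=8 src: inc=-0.000027, refl=-0.000027·-0.142857=0.0000; V=6.666689+-0.000027+0.000004=6.6667

0 0 source 5.7143
1 3 load 6.8571
2 6 source 6.6939
3 9 load 6.6612
4 12 source 6.6659
5 15 load 6.6668
6 18 source 6.6667
7 21 load 6.6667
8 24 source 6.6667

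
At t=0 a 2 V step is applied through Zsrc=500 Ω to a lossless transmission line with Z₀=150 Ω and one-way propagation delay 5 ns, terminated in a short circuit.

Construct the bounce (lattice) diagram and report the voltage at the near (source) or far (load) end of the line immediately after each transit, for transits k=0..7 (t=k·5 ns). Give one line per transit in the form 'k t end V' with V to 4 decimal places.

0 0 source 0.4615
1 5 load 0.0000
2 10 source -0.2485
3 15 load 0.0000
4 20 source 0.1338
5 25 load 0.0000
6 30 source -0.0721
7 35 load 0.0000

Γ_L=-1.000000, Γ_S=0.538462; launch V₁=2·150/650=0.461538
k=0 src: V=0.4615
k=1 load: inc=0.461538, refl=0.461538·-1.000000=-0.4615; V=0.000000+0.461538+-0.461538=0.0000
k=2 src: inc=-0.461538, refl=-0.461538·0.538462=-0.2485; V=0.461538+-0.461538+-0.248521=-0.2485
k=3 load: inc=-0.248521, refl=-0.248521·-1.000000=0.2485; V=0.000000+-0.248521+0.248521=0.0000
k=4 src: inc=0.248521, refl=0.248521·0.538462=0.1338; V=-0.248521+0.248521+0.133819=0.1338
k=5 load: inc=0.133819, refl=0.133819·-1.000000=-0.1338; V=0.000000+0.133819+-0.133819=0.0000
k=6 src: inc=-0.133819, refl=-0.133819·0.538462=-0.0721; V=0.133819+-0.133819+-0.072056=-0.0721
k=7 load: inc=-0.072056, refl=-0.072056·-1.000000=0.0721; V=0.000000+-0.072056+0.072056=0.0000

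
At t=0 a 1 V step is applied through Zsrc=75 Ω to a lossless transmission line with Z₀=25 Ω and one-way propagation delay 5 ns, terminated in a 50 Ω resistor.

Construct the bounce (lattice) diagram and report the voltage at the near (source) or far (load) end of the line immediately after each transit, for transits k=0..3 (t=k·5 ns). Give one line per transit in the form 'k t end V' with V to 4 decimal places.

Γ_L=0.333333, Γ_S=0.500000; launch V₁=1·25/100=0.250000
k=0 src: V=0.2500
k=1 load: inc=0.250000, refl=0.250000·0.333333=0.0833; V=0.000000+0.250000+0.083333=0.3333
k=2 src: inc=0.083333, refl=0.083333·0.500000=0.0417; V=0.250000+0.083333+0.041667=0.3750
k=3 load: inc=0.041667, refl=0.041667·0.333333=0.0139; V=0.333333+0.041667+0.013889=0.3889

0 0 source 0.2500
1 5 load 0.3333
2 10 source 0.3750
3 15 load 0.3889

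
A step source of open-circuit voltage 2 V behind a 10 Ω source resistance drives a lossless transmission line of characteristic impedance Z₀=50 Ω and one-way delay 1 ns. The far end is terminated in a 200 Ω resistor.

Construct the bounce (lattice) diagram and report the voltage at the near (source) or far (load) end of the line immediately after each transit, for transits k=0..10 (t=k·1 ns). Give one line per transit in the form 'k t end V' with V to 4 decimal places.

Γ_L=0.600000, Γ_S=-0.666667; launch V₁=2·50/60=1.666667
k=0 src: V=1.6667
k=1 load: inc=1.666667, refl=1.666667·0.600000=1.0000; V=0.000000+1.666667+1.000000=2.6667
k=2 src: inc=1.000000, refl=1.000000·-0.666667=-0.6667; V=1.666667+1.000000+-0.666667=2.0000
k=3 load: inc=-0.666667, refl=-0.666667·0.600000=-0.4000; V=2.666667+-0.666667+-0.400000=1.6000
k=4 src: inc=-0.400000, refl=-0.400000·-0.666667=0.2667; V=2.000000+-0.400000+0.266667=1.8667
k=5 load: inc=0.266667, refl=0.266667·0.600000=0.1600; V=1.600000+0.266667+0.160000=2.0267
k=6 src: inc=0.160000, refl=0.160000·-0.666667=-0.1067; V=1.866667+0.160000+-0.106667=1.9200
k=7 load: inc=-0.106667, refl=-0.106667·0.600000=-0.0640; V=2.026667+-0.106667+-0.064000=1.8560
k=8 src: inc=-0.064000, refl=-0.064000·-0.666667=0.0427; V=1.920000+-0.064000+0.042667=1.8987
k=9 load: inc=0.042667, refl=0.042667·0.600000=0.0256; V=1.856000+0.042667+0.025600=1.9243
k=10 src: inc=0.025600, refl=0.025600·-0.666667=-0.0171; V=1.898667+0.025600+-0.017067=1.9072

0 0 source 1.6667
1 1 load 2.6667
2 2 source 2.0000
3 3 load 1.6000
4 4 source 1.8667
5 5 load 2.0267
6 6 source 1.9200
7 7 load 1.8560
8 8 source 1.8987
9 9 load 1.9243
10 10 source 1.9072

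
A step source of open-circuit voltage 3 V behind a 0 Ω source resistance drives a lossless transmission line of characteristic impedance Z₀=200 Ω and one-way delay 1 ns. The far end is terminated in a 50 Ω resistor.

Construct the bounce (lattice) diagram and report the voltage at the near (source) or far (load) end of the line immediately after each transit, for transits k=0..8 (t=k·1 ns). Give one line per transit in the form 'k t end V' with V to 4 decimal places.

0 0 source 3.0000
1 1 load 1.2000
2 2 source 3.0000
3 3 load 1.9200
4 4 source 3.0000
5 5 load 2.3520
6 6 source 3.0000
7 7 load 2.6112
8 8 source 3.0000

Γ_L=-0.600000, Γ_S=-1.000000; launch V₁=3·200/200=3.000000
k=0 src: V=3.0000
k=1 load: inc=3.000000, refl=3.000000·-0.600000=-1.8000; V=0.000000+3.000000+-1.800000=1.2000
k=2 src: inc=-1.800000, refl=-1.800000·-1.000000=1.8000; V=3.000000+-1.800000+1.800000=3.0000
k=3 load: inc=1.800000, refl=1.800000·-0.600000=-1.0800; V=1.200000+1.800000+-1.080000=1.9200
k=4 src: inc=-1.080000, refl=-1.080000·-1.000000=1.0800; V=3.000000+-1.080000+1.080000=3.0000
k=5 load: inc=1.080000, refl=1.080000·-0.600000=-0.6480; V=1.920000+1.080000+-0.648000=2.3520
k=6 src: inc=-0.648000, refl=-0.648000·-1.000000=0.6480; V=3.000000+-0.648000+0.648000=3.0000
k=7 load: inc=0.648000, refl=0.648000·-0.600000=-0.3888; V=2.352000+0.648000+-0.388800=2.6112
k=8 src: inc=-0.388800, refl=-0.388800·-1.000000=0.3888; V=3.000000+-0.388800+0.388800=3.0000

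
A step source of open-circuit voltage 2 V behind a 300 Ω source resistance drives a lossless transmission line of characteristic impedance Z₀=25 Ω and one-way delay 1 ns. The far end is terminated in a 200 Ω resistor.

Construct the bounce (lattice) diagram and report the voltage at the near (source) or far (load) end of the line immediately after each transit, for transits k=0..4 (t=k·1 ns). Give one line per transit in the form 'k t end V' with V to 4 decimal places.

0 0 source 0.1538
1 1 load 0.2735
2 2 source 0.3748
3 3 load 0.4535
4 4 source 0.5201

Γ_L=0.777778, Γ_S=0.846154; launch V₁=2·25/325=0.153846
k=0 src: V=0.1538
k=1 load: inc=0.153846, refl=0.153846·0.777778=0.1197; V=0.000000+0.153846+0.119658=0.2735
k=2 src: inc=0.119658, refl=0.119658·0.846154=0.1012; V=0.153846+0.119658+0.101249=0.3748
k=3 load: inc=0.101249, refl=0.101249·0.777778=0.0787; V=0.273504+0.101249+0.078749=0.4535
k=4 src: inc=0.078749, refl=0.078749·0.846154=0.0666; V=0.374753+0.078749+0.066634=0.5201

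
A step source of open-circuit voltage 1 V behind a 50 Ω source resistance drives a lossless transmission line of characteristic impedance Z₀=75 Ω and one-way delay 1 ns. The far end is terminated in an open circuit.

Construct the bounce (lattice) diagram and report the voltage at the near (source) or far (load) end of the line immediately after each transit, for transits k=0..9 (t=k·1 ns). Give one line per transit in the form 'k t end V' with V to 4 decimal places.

0 0 source 0.6000
1 1 load 1.2000
2 2 source 1.0800
3 3 load 0.9600
4 4 source 0.9840
5 5 load 1.0080
6 6 source 1.0032
7 7 load 0.9984
8 8 source 0.9994
9 9 load 1.0003

Γ_L=1.000000, Γ_S=-0.200000; launch V₁=1·75/125=0.600000
k=0 src: V=0.6000
k=1 load: inc=0.600000, refl=0.600000·1.000000=0.6000; V=0.000000+0.600000+0.600000=1.2000
k=2 src: inc=0.600000, refl=0.600000·-0.200000=-0.1200; V=0.600000+0.600000+-0.120000=1.0800
k=3 load: inc=-0.120000, refl=-0.120000·1.000000=-0.1200; V=1.200000+-0.120000+-0.120000=0.9600
k=4 src: inc=-0.120000, refl=-0.120000·-0.200000=0.0240; V=1.080000+-0.120000+0.024000=0.9840
k=5 load: inc=0.024000, refl=0.024000·1.000000=0.0240; V=0.960000+0.024000+0.024000=1.0080
k=6 src: inc=0.024000, refl=0.024000·-0.200000=-0.0048; V=0.984000+0.024000+-0.004800=1.0032
k=7 load: inc=-0.004800, refl=-0.004800·1.000000=-0.0048; V=1.008000+-0.004800+-0.004800=0.9984
k=8 src: inc=-0.004800, refl=-0.004800·-0.200000=0.0010; V=1.003200+-0.004800+0.000960=0.9994
k=9 load: inc=0.000960, refl=0.000960·1.000000=0.0010; V=0.998400+0.000960+0.000960=1.0003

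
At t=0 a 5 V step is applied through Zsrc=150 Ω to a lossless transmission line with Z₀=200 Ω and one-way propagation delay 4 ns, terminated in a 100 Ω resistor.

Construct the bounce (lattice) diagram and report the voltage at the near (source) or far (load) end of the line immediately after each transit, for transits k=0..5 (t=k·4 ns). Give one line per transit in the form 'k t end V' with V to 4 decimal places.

0 0 source 2.8571
1 4 load 1.9048
2 8 source 2.0408
3 12 load 1.9955
4 16 source 2.0019
5 20 load 1.9998

Γ_L=-0.333333, Γ_S=-0.142857; launch V₁=5·200/350=2.857143
k=0 src: V=2.8571
k=1 load: inc=2.857143, refl=2.857143·-0.333333=-0.9524; V=0.000000+2.857143+-0.952381=1.9048
k=2 src: inc=-0.952381, refl=-0.952381·-0.142857=0.1361; V=2.857143+-0.952381+0.136054=2.0408
k=3 load: inc=0.136054, refl=0.136054·-0.333333=-0.0454; V=1.904762+0.136054+-0.045351=1.9955
k=4 src: inc=-0.045351, refl=-0.045351·-0.142857=0.0065; V=2.040816+-0.045351+0.006479=2.0019
k=5 load: inc=0.006479, refl=0.006479·-0.333333=-0.0022; V=1.995465+0.006479+-0.002160=1.9998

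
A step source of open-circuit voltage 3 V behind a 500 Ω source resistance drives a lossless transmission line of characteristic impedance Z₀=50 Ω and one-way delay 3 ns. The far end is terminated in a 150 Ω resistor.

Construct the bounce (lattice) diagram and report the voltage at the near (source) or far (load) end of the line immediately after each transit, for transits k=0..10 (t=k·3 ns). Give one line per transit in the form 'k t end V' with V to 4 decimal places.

Γ_L=0.500000, Γ_S=0.818182; launch V₁=3·50/550=0.272727
k=0 src: V=0.2727
k=1 load: inc=0.272727, refl=0.272727·0.500000=0.1364; V=0.000000+0.272727+0.136364=0.4091
k=2 src: inc=0.136364, refl=0.136364·0.818182=0.1116; V=0.272727+0.136364+0.111570=0.5207
k=3 load: inc=0.111570, refl=0.111570·0.500000=0.0558; V=0.409091+0.111570+0.055785=0.5764
k=4 src: inc=0.055785, refl=0.055785·0.818182=0.0456; V=0.520661+0.055785+0.045642=0.6221
k=5 load: inc=0.045642, refl=0.045642·0.500000=0.0228; V=0.576446+0.045642+0.022821=0.6449
k=6 src: inc=0.022821, refl=0.022821·0.818182=0.0187; V=0.622089+0.022821+0.018672=0.6636
k=7 load: inc=0.018672, refl=0.018672·0.500000=0.0093; V=0.644910+0.018672+0.009336=0.6729
k=8 src: inc=0.009336, refl=0.009336·0.818182=0.0076; V=0.663582+0.009336+0.007638=0.6806
k=9 load: inc=0.007638, refl=0.007638·0.500000=0.0038; V=0.672918+0.007638+0.003819=0.6844
k=10 src: inc=0.003819, refl=0.003819·0.818182=0.0031; V=0.680556+0.003819+0.003125=0.6875

0 0 source 0.2727
1 3 load 0.4091
2 6 source 0.5207
3 9 load 0.5764
4 12 source 0.6221
5 15 load 0.6449
6 18 source 0.6636
7 21 load 0.6729
8 24 source 0.6806
9 27 load 0.6844
10 30 source 0.6875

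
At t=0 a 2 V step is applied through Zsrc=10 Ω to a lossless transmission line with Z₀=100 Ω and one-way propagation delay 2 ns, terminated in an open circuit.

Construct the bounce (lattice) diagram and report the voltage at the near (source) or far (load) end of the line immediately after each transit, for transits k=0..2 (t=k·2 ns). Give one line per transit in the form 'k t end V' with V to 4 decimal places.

Γ_L=1.000000, Γ_S=-0.818182; launch V₁=2·100/110=1.818182
k=0 src: V=1.8182
k=1 load: inc=1.818182, refl=1.818182·1.000000=1.8182; V=0.000000+1.818182+1.818182=3.6364
k=2 src: inc=1.818182, refl=1.818182·-0.818182=-1.4876; V=1.818182+1.818182+-1.487603=2.1488

0 0 source 1.8182
1 2 load 3.6364
2 4 source 2.1488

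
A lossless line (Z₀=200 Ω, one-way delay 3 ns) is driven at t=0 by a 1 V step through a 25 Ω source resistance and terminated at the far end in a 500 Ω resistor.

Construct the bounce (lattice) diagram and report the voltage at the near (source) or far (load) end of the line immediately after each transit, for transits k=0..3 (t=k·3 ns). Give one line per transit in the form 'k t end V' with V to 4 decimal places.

0 0 source 0.8889
1 3 load 1.2698
2 6 source 0.9735
3 9 load 0.8466

Γ_L=0.428571, Γ_S=-0.777778; launch V₁=1·200/225=0.888889
k=0 src: V=0.8889
k=1 load: inc=0.888889, refl=0.888889·0.428571=0.3810; V=0.000000+0.888889+0.380952=1.2698
k=2 src: inc=0.380952, refl=0.380952·-0.777778=-0.2963; V=0.888889+0.380952+-0.296296=0.9735
k=3 load: inc=-0.296296, refl=-0.296296·0.428571=-0.1270; V=1.269841+-0.296296+-0.126984=0.8466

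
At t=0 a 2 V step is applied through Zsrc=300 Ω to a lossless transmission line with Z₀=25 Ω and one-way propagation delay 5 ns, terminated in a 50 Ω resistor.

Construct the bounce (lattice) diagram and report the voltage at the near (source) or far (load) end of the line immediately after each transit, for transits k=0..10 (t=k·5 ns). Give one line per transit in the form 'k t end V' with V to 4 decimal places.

0 0 source 0.1538
1 5 load 0.2051
2 10 source 0.2485
3 15 load 0.2630
4 20 source 0.2752
5 25 load 0.2793
6 30 source 0.2828
7 35 load 0.2839
8 40 source 0.2849
9 45 load 0.2852
10 50 source 0.2855

Γ_L=0.333333, Γ_S=0.846154; launch V₁=2·25/325=0.153846
k=0 src: V=0.1538
k=1 load: inc=0.153846, refl=0.153846·0.333333=0.0513; V=0.000000+0.153846+0.051282=0.2051
k=2 src: inc=0.051282, refl=0.051282·0.846154=0.0434; V=0.153846+0.051282+0.043393=0.2485
k=3 load: inc=0.043393, refl=0.043393·0.333333=0.0145; V=0.205128+0.043393+0.014464=0.2630
k=4 src: inc=0.014464, refl=0.014464·0.846154=0.0122; V=0.248521+0.014464+0.012239=0.2752
k=5 load: inc=0.012239, refl=0.012239·0.333333=0.0041; V=0.262985+0.012239+0.004080=0.2793
k=6 src: inc=0.004080, refl=0.004080·0.846154=0.0035; V=0.275224+0.004080+0.003452=0.2828
k=7 load: inc=0.003452, refl=0.003452·0.333333=0.0012; V=0.279303+0.003452+0.001151=0.2839
k=8 src: inc=0.001151, refl=0.001151·0.846154=0.0010; V=0.282755+0.001151+0.000974=0.2849
k=9 load: inc=0.000974, refl=0.000974·0.333333=0.0003; V=0.283906+0.000974+0.000325=0.2852
k=10 src: inc=0.000325, refl=0.000325·0.846154=0.0003; V=0.284880+0.000325+0.000275=0.2855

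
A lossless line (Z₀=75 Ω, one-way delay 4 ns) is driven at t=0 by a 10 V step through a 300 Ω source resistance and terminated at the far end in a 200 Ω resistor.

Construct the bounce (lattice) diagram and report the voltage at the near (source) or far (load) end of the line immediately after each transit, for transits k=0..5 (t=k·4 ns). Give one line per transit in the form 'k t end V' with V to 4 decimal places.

0 0 source 2.0000
1 4 load 2.9091
2 8 source 3.4545
3 12 load 3.7025
4 16 source 3.8512
5 20 load 3.9189

Γ_L=0.454545, Γ_S=0.600000; launch V₁=10·75/375=2.000000
k=0 src: V=2.0000
k=1 load: inc=2.000000, refl=2.000000·0.454545=0.9091; V=0.000000+2.000000+0.909091=2.9091
k=2 src: inc=0.909091, refl=0.909091·0.600000=0.5455; V=2.000000+0.909091+0.545455=3.4545
k=3 load: inc=0.545455, refl=0.545455·0.454545=0.2479; V=2.909091+0.545455+0.247934=3.7025
k=4 src: inc=0.247934, refl=0.247934·0.600000=0.1488; V=3.454545+0.247934+0.148760=3.8512
k=5 load: inc=0.148760, refl=0.148760·0.454545=0.0676; V=3.702479+0.148760+0.067618=3.9189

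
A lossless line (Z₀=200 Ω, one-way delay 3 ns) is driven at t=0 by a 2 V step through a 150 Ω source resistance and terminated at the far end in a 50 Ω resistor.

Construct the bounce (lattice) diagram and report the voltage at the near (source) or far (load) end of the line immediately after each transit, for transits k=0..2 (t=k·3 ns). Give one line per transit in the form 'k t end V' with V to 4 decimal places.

Γ_L=-0.600000, Γ_S=-0.142857; launch V₁=2·200/350=1.142857
k=0 src: V=1.1429
k=1 load: inc=1.142857, refl=1.142857·-0.600000=-0.6857; V=0.000000+1.142857+-0.685714=0.4571
k=2 src: inc=-0.685714, refl=-0.685714·-0.142857=0.0980; V=1.142857+-0.685714+0.097959=0.5551

0 0 source 1.1429
1 3 load 0.4571
2 6 source 0.5551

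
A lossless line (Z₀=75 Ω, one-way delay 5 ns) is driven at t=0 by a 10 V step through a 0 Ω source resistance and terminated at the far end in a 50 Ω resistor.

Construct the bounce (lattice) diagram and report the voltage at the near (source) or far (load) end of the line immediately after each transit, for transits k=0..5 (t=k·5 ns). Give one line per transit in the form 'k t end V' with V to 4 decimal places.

0 0 source 10.0000
1 5 load 8.0000
2 10 source 10.0000
3 15 load 9.6000
4 20 source 10.0000
5 25 load 9.9200

Γ_L=-0.200000, Γ_S=-1.000000; launch V₁=10·75/75=10.000000
k=0 src: V=10.0000
k=1 load: inc=10.000000, refl=10.000000·-0.200000=-2.0000; V=0.000000+10.000000+-2.000000=8.0000
k=2 src: inc=-2.000000, refl=-2.000000·-1.000000=2.0000; V=10.000000+-2.000000+2.000000=10.0000
k=3 load: inc=2.000000, refl=2.000000·-0.200000=-0.4000; V=8.000000+2.000000+-0.400000=9.6000
k=4 src: inc=-0.400000, refl=-0.400000·-1.000000=0.4000; V=10.000000+-0.400000+0.400000=10.0000
k=5 load: inc=0.400000, refl=0.400000·-0.200000=-0.0800; V=9.600000+0.400000+-0.080000=9.9200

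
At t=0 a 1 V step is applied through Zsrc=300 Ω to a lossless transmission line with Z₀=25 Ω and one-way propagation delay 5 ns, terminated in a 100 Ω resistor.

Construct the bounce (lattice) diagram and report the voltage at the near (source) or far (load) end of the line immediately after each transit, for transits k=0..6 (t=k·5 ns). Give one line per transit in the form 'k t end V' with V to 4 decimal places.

Γ_L=0.600000, Γ_S=0.846154; launch V₁=1·25/325=0.076923
k=0 src: V=0.0769
k=1 load: inc=0.076923, refl=0.076923·0.600000=0.0462; V=0.000000+0.076923+0.046154=0.1231
k=2 src: inc=0.046154, refl=0.046154·0.846154=0.0391; V=0.076923+0.046154+0.039053=0.1621
k=3 load: inc=0.039053, refl=0.039053·0.600000=0.0234; V=0.123077+0.039053+0.023432=0.1856
k=4 src: inc=0.023432, refl=0.023432·0.846154=0.0198; V=0.162130+0.023432+0.019827=0.2054
k=5 load: inc=0.019827, refl=0.019827·0.600000=0.0119; V=0.185562+0.019827+0.011896=0.2173
k=6 src: inc=0.011896, refl=0.011896·0.846154=0.0101; V=0.205389+0.011896+0.010066=0.2274

0 0 source 0.0769
1 5 load 0.1231
2 10 source 0.1621
3 15 load 0.1856
4 20 source 0.2054
5 25 load 0.2173
6 30 source 0.2274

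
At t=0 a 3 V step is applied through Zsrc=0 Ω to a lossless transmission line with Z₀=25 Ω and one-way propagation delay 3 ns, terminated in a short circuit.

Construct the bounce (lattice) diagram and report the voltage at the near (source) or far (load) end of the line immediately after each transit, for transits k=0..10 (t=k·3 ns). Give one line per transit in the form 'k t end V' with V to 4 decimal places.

Γ_L=-1.000000, Γ_S=-1.000000; launch V₁=3·25/25=3.000000
k=0 src: V=3.0000
k=1 load: inc=3.000000, refl=3.000000·-1.000000=-3.0000; V=0.000000+3.000000+-3.000000=0.0000
k=2 src: inc=-3.000000, refl=-3.000000·-1.000000=3.0000; V=3.000000+-3.000000+3.000000=3.0000
k=3 load: inc=3.000000, refl=3.000000·-1.000000=-3.0000; V=0.000000+3.000000+-3.000000=0.0000
k=4 src: inc=-3.000000, refl=-3.000000·-1.000000=3.0000; V=3.000000+-3.000000+3.000000=3.0000
k=5 load: inc=3.000000, refl=3.000000·-1.000000=-3.0000; V=0.000000+3.000000+-3.000000=0.0000
k=6 src: inc=-3.000000, refl=-3.000000·-1.000000=3.0000; V=3.000000+-3.000000+3.000000=3.0000
k=7 load: inc=3.000000, refl=3.000000·-1.000000=-3.0000; V=0.000000+3.000000+-3.000000=0.0000
k=8 src: inc=-3.000000, refl=-3.000000·-1.000000=3.0000; V=3.000000+-3.000000+3.000000=3.0000
k=9 load: inc=3.000000, refl=3.000000·-1.000000=-3.0000; V=0.000000+3.000000+-3.000000=0.0000
k=10 src: inc=-3.000000, refl=-3.000000·-1.000000=3.0000; V=3.000000+-3.000000+3.000000=3.0000

0 0 source 3.0000
1 3 load 0.0000
2 6 source 3.0000
3 9 load 0.0000
4 12 source 3.0000
5 15 load 0.0000
6 18 source 3.0000
7 21 load 0.0000
8 24 source 3.0000
9 27 load 0.0000
10 30 source 3.0000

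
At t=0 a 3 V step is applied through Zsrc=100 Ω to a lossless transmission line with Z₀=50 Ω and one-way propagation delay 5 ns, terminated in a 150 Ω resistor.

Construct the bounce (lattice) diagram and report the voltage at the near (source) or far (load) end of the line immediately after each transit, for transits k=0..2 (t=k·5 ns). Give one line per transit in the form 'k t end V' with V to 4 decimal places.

0 0 source 1.0000
1 5 load 1.5000
2 10 source 1.6667

Γ_L=0.500000, Γ_S=0.333333; launch V₁=3·50/150=1.000000
k=0 src: V=1.0000
k=1 load: inc=1.000000, refl=1.000000·0.500000=0.5000; V=0.000000+1.000000+0.500000=1.5000
k=2 src: inc=0.500000, refl=0.500000·0.333333=0.1667; V=1.000000+0.500000+0.166667=1.6667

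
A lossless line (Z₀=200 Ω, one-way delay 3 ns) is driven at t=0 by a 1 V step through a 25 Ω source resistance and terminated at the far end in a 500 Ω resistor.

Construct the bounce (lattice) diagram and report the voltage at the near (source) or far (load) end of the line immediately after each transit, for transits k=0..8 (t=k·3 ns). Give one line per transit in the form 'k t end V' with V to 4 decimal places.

0 0 source 0.8889
1 3 load 1.2698
2 6 source 0.9735
3 9 load 0.8466
4 12 source 0.9453
5 15 load 0.9877
6 18 source 0.9547
7 21 load 0.9406
8 24 source 0.9516

Γ_L=0.428571, Γ_S=-0.777778; launch V₁=1·200/225=0.888889
k=0 src: V=0.8889
k=1 load: inc=0.888889, refl=0.888889·0.428571=0.3810; V=0.000000+0.888889+0.380952=1.2698
k=2 src: inc=0.380952, refl=0.380952·-0.777778=-0.2963; V=0.888889+0.380952+-0.296296=0.9735
k=3 load: inc=-0.296296, refl=-0.296296·0.428571=-0.1270; V=1.269841+-0.296296+-0.126984=0.8466
k=4 src: inc=-0.126984, refl=-0.126984·-0.777778=0.0988; V=0.973545+-0.126984+0.098765=0.9453
k=5 load: inc=0.098765, refl=0.098765·0.428571=0.0423; V=0.846561+0.098765+0.042328=0.9877
k=6 src: inc=0.042328, refl=0.042328·-0.777778=-0.0329; V=0.945326+0.042328+-0.032922=0.9547
k=7 load: inc=-0.032922, refl=-0.032922·0.428571=-0.0141; V=0.987654+-0.032922+-0.014109=0.9406
k=8 src: inc=-0.014109, refl=-0.014109·-0.777778=0.0110; V=0.954733+-0.014109+0.010974=0.9516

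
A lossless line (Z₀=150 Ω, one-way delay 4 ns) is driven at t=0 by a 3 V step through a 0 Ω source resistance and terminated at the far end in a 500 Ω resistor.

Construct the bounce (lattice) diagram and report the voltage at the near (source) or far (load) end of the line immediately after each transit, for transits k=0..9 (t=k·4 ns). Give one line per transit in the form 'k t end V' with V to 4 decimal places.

Γ_L=0.538462, Γ_S=-1.000000; launch V₁=3·150/150=3.000000
k=0 src: V=3.0000
k=1 load: inc=3.000000, refl=3.000000·0.538462=1.6154; V=0.000000+3.000000+1.615385=4.6154
k=2 src: inc=1.615385, refl=1.615385·-1.000000=-1.6154; V=3.000000+1.615385+-1.615385=3.0000
k=3 load: inc=-1.615385, refl=-1.615385·0.538462=-0.8698; V=4.615385+-1.615385+-0.869822=2.1302
k=4 src: inc=-0.869822, refl=-0.869822·-1.000000=0.8698; V=3.000000+-0.869822+0.869822=3.0000
k=5 load: inc=0.869822, refl=0.869822·0.538462=0.4684; V=2.130178+0.869822+0.468366=3.4684
k=6 src: inc=0.468366, refl=0.468366·-1.000000=-0.4684; V=3.000000+0.468366+-0.468366=3.0000
k=7 load: inc=-0.468366, refl=-0.468366·0.538462=-0.2522; V=3.468366+-0.468366+-0.252197=2.7478
k=8 src: inc=-0.252197, refl=-0.252197·-1.000000=0.2522; V=3.000000+-0.252197+0.252197=3.0000
k=9 load: inc=0.252197, refl=0.252197·0.538462=0.1358; V=2.747803+0.252197+0.135798=3.1358

0 0 source 3.0000
1 4 load 4.6154
2 8 source 3.0000
3 12 load 2.1302
4 16 source 3.0000
5 20 load 3.4684
6 24 source 3.0000
7 28 load 2.7478
8 32 source 3.0000
9 36 load 3.1358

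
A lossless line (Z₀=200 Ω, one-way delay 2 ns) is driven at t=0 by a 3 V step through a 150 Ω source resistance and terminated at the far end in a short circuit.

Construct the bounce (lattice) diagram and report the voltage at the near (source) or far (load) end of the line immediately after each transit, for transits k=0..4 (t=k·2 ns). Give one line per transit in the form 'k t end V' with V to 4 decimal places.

Γ_L=-1.000000, Γ_S=-0.142857; launch V₁=3·200/350=1.714286
k=0 src: V=1.7143
k=1 load: inc=1.714286, refl=1.714286·-1.000000=-1.7143; V=0.000000+1.714286+-1.714286=0.0000
k=2 src: inc=-1.714286, refl=-1.714286·-0.142857=0.2449; V=1.714286+-1.714286+0.244898=0.2449
k=3 load: inc=0.244898, refl=0.244898·-1.000000=-0.2449; V=0.000000+0.244898+-0.244898=0.0000
k=4 src: inc=-0.244898, refl=-0.244898·-0.142857=0.0350; V=0.244898+-0.244898+0.034985=0.0350

0 0 source 1.7143
1 2 load 0.0000
2 4 source 0.2449
3 6 load 0.0000
4 8 source 0.0350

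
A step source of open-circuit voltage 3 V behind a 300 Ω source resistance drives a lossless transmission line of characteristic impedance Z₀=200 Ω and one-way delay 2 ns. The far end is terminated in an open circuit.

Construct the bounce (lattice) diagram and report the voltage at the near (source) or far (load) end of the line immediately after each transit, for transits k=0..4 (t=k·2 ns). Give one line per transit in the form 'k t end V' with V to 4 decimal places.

Γ_L=1.000000, Γ_S=0.200000; launch V₁=3·200/500=1.200000
k=0 src: V=1.2000
k=1 load: inc=1.200000, refl=1.200000·1.000000=1.2000; V=0.000000+1.200000+1.200000=2.4000
k=2 src: inc=1.200000, refl=1.200000·0.200000=0.2400; V=1.200000+1.200000+0.240000=2.6400
k=3 load: inc=0.240000, refl=0.240000·1.000000=0.2400; V=2.400000+0.240000+0.240000=2.8800
k=4 src: inc=0.240000, refl=0.240000·0.200000=0.0480; V=2.640000+0.240000+0.048000=2.9280

0 0 source 1.2000
1 2 load 2.4000
2 4 source 2.6400
3 6 load 2.8800
4 8 source 2.9280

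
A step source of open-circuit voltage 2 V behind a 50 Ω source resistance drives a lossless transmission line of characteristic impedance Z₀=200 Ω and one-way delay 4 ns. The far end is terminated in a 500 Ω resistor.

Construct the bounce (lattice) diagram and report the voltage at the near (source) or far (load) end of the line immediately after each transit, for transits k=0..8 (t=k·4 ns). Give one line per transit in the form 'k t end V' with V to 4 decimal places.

Γ_L=0.428571, Γ_S=-0.600000; launch V₁=2·200/250=1.600000
k=0 src: V=1.6000
k=1 load: inc=1.600000, refl=1.600000·0.428571=0.6857; V=0.000000+1.600000+0.685714=2.2857
k=2 src: inc=0.685714, refl=0.685714·-0.600000=-0.4114; V=1.600000+0.685714+-0.411429=1.8743
k=3 load: inc=-0.411429, refl=-0.411429·0.428571=-0.1763; V=2.285714+-0.411429+-0.176327=1.6980
k=4 src: inc=-0.176327, refl=-0.176327·-0.600000=0.1058; V=1.874286+-0.176327+0.105796=1.8038
k=5 load: inc=0.105796, refl=0.105796·0.428571=0.0453; V=1.697959+0.105796+0.045341=1.8491
k=6 src: inc=0.045341, refl=0.045341·-0.600000=-0.0272; V=1.803755+0.045341+-0.027205=1.8219
k=7 load: inc=-0.027205, refl=-0.027205·0.428571=-0.0117; V=1.849096+-0.027205+-0.011659=1.8102
k=8 src: inc=-0.011659, refl=-0.011659·-0.600000=0.0070; V=1.821892+-0.011659+0.006995=1.8172

0 0 source 1.6000
1 4 load 2.2857
2 8 source 1.8743
3 12 load 1.6980
4 16 source 1.8038
5 20 load 1.8491
6 24 source 1.8219
7 28 load 1.8102
8 32 source 1.8172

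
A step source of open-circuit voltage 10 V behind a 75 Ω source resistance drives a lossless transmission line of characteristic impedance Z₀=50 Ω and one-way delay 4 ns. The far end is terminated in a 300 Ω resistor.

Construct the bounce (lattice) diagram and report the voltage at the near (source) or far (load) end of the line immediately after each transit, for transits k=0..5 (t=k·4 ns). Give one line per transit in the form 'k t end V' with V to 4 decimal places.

Γ_L=0.714286, Γ_S=0.200000; launch V₁=10·50/125=4.000000
k=0 src: V=4.0000
k=1 load: inc=4.000000, refl=4.000000·0.714286=2.8571; V=0.000000+4.000000+2.857143=6.8571
k=2 src: inc=2.857143, refl=2.857143·0.200000=0.5714; V=4.000000+2.857143+0.571429=7.4286
k=3 load: inc=0.571429, refl=0.571429·0.714286=0.4082; V=6.857143+0.571429+0.408163=7.8367
k=4 src: inc=0.408163, refl=0.408163·0.200000=0.0816; V=7.428571+0.408163+0.081633=7.9184
k=5 load: inc=0.081633, refl=0.081633·0.714286=0.0583; V=7.836735+0.081633+0.058309=7.9767

0 0 source 4.0000
1 4 load 6.8571
2 8 source 7.4286
3 12 load 7.8367
4 16 source 7.9184
5 20 load 7.9767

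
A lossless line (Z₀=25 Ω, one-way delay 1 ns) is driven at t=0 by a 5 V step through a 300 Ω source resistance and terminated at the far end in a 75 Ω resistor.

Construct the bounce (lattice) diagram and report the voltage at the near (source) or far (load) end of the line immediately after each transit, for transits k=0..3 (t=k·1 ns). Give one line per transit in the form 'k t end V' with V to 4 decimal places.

Γ_L=0.500000, Γ_S=0.846154; launch V₁=5·25/325=0.384615
k=0 src: V=0.3846
k=1 load: inc=0.384615, refl=0.384615·0.500000=0.1923; V=0.000000+0.384615+0.192308=0.5769
k=2 src: inc=0.192308, refl=0.192308·0.846154=0.1627; V=0.384615+0.192308+0.162722=0.7396
k=3 load: inc=0.162722, refl=0.162722·0.500000=0.0814; V=0.576923+0.162722+0.081361=0.8210

0 0 source 0.3846
1 1 load 0.5769
2 2 source 0.7396
3 3 load 0.8210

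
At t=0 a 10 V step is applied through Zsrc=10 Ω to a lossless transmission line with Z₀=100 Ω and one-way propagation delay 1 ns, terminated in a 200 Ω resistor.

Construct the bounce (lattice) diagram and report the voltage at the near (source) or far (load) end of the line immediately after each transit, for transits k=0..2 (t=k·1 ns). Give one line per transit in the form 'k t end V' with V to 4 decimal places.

Γ_L=0.333333, Γ_S=-0.818182; launch V₁=10·100/110=9.090909
k=0 src: V=9.0909
k=1 load: inc=9.090909, refl=9.090909·0.333333=3.0303; V=0.000000+9.090909+3.030303=12.1212
k=2 src: inc=3.030303, refl=3.030303·-0.818182=-2.4793; V=9.090909+3.030303+-2.479339=9.6419

0 0 source 9.0909
1 1 load 12.1212
2 2 source 9.6419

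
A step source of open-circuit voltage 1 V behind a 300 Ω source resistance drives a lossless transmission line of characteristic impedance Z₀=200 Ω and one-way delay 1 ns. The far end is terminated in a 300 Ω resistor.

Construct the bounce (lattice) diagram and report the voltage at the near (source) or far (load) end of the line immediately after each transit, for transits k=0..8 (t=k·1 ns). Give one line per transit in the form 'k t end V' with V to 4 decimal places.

Γ_L=0.200000, Γ_S=0.200000; launch V₁=1·200/500=0.400000
k=0 src: V=0.4000
k=1 load: inc=0.400000, refl=0.400000·0.200000=0.0800; V=0.000000+0.400000+0.080000=0.4800
k=2 src: inc=0.080000, refl=0.080000·0.200000=0.0160; V=0.400000+0.080000+0.016000=0.4960
k=3 load: inc=0.016000, refl=0.016000·0.200000=0.0032; V=0.480000+0.016000+0.003200=0.4992
k=4 src: inc=0.003200, refl=0.003200·0.200000=0.0006; V=0.496000+0.003200+0.000640=0.4998
k=5 load: inc=0.000640, refl=0.000640·0.200000=0.0001; V=0.499200+0.000640+0.000128=0.5000
k=6 src: inc=0.000128, refl=0.000128·0.200000=0.0000; V=0.499840+0.000128+0.000026=0.5000
k=7 load: inc=0.000026, refl=0.000026·0.200000=0.0000; V=0.499968+0.000026+0.000005=0.5000
k=8 src: inc=0.000005, refl=0.000005·0.200000=0.0000; V=0.499994+0.000005+0.000001=0.5000

0 0 source 0.4000
1 1 load 0.4800
2 2 source 0.4960
3 3 load 0.4992
4 4 source 0.4998
5 5 load 0.5000
6 6 source 0.5000
7 7 load 0.5000
8 8 source 0.5000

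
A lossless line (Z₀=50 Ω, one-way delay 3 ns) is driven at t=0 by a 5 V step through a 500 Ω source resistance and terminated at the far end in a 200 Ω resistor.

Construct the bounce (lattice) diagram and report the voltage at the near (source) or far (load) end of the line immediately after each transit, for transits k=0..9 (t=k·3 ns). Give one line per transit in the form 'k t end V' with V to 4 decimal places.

0 0 source 0.4545
1 3 load 0.7273
2 6 source 0.9504
3 9 load 1.0843
4 12 source 1.1938
5 15 load 1.2596
6 18 source 1.3133
7 21 load 1.3456
8 24 source 1.3720
9 27 load 1.3878

Γ_L=0.600000, Γ_S=0.818182; launch V₁=5·50/550=0.454545
k=0 src: V=0.4545
k=1 load: inc=0.454545, refl=0.454545·0.600000=0.2727; V=0.000000+0.454545+0.272727=0.7273
k=2 src: inc=0.272727, refl=0.272727·0.818182=0.2231; V=0.454545+0.272727+0.223140=0.9504
k=3 load: inc=0.223140, refl=0.223140·0.600000=0.1339; V=0.727273+0.223140+0.133884=1.0843
k=4 src: inc=0.133884, refl=0.133884·0.818182=0.1095; V=0.950413+0.133884+0.109542=1.1938
k=5 load: inc=0.109542, refl=0.109542·0.600000=0.0657; V=1.084298+0.109542+0.065725=1.2596
k=6 src: inc=0.065725, refl=0.065725·0.818182=0.0538; V=1.193839+0.065725+0.053775=1.3133
k=7 load: inc=0.053775, refl=0.053775·0.600000=0.0323; V=1.259564+0.053775+0.032265=1.3456
k=8 src: inc=0.032265, refl=0.032265·0.818182=0.0264; V=1.313339+0.032265+0.026399=1.3720
k=9 load: inc=0.026399, refl=0.026399·0.600000=0.0158; V=1.345604+0.026399+0.015839=1.3878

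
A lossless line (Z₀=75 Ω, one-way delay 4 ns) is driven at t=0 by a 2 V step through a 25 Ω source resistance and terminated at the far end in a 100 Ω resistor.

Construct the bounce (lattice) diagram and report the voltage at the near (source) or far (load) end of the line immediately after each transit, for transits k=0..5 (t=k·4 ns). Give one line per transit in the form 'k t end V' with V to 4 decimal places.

0 0 source 1.5000
1 4 load 1.7143
2 8 source 1.6071
3 12 load 1.5918
4 16 source 1.5995
5 20 load 1.6006

Γ_L=0.142857, Γ_S=-0.500000; launch V₁=2·75/100=1.500000
k=0 src: V=1.5000
k=1 load: inc=1.500000, refl=1.500000·0.142857=0.2143; V=0.000000+1.500000+0.214286=1.7143
k=2 src: inc=0.214286, refl=0.214286·-0.500000=-0.1071; V=1.500000+0.214286+-0.107143=1.6071
k=3 load: inc=-0.107143, refl=-0.107143·0.142857=-0.0153; V=1.714286+-0.107143+-0.015306=1.5918
k=4 src: inc=-0.015306, refl=-0.015306·-0.500000=0.0077; V=1.607143+-0.015306+0.007653=1.5995
k=5 load: inc=0.007653, refl=0.007653·0.142857=0.0011; V=1.591837+0.007653+0.001093=1.6006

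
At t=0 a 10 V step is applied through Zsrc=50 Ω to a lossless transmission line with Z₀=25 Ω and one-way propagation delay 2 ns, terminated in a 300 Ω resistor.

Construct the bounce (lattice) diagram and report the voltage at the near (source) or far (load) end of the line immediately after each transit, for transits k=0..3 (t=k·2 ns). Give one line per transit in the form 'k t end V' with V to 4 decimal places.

Γ_L=0.846154, Γ_S=0.333333; launch V₁=10·25/75=3.333333
k=0 src: V=3.3333
k=1 load: inc=3.333333, refl=3.333333·0.846154=2.8205; V=0.000000+3.333333+2.820513=6.1538
k=2 src: inc=2.820513, refl=2.820513·0.333333=0.9402; V=3.333333+2.820513+0.940171=7.0940
k=3 load: inc=0.940171, refl=0.940171·0.846154=0.7955; V=6.153846+0.940171+0.795529=7.8895

0 0 source 3.3333
1 2 load 6.1538
2 4 source 7.0940
3 6 load 7.8895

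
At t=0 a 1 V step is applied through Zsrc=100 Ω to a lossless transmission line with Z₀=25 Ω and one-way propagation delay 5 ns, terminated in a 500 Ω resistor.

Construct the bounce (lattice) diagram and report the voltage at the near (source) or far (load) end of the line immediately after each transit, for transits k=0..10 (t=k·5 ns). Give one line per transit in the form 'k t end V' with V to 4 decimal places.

0 0 source 0.2000
1 5 load 0.3810
2 10 source 0.4895
3 15 load 0.5878
4 20 source 0.6467
5 25 load 0.7000
6 30 source 0.7320
7 35 load 0.7610
8 40 source 0.7783
9 45 load 0.7940
10 50 source 0.8035

Γ_L=0.904762, Γ_S=0.600000; launch V₁=1·25/125=0.200000
k=0 src: V=0.2000
k=1 load: inc=0.200000, refl=0.200000·0.904762=0.1810; V=0.000000+0.200000+0.180952=0.3810
k=2 src: inc=0.180952, refl=0.180952·0.600000=0.1086; V=0.200000+0.180952+0.108571=0.4895
k=3 load: inc=0.108571, refl=0.108571·0.904762=0.0982; V=0.380952+0.108571+0.098231=0.5878
k=4 src: inc=0.098231, refl=0.098231·0.600000=0.0589; V=0.489524+0.098231+0.058939=0.6467
k=5 load: inc=0.058939, refl=0.058939·0.904762=0.0533; V=0.587755+0.058939+0.053326=0.7000
k=6 src: inc=0.053326, refl=0.053326·0.600000=0.0320; V=0.646694+0.053326+0.031995=0.7320
k=7 load: inc=0.031995, refl=0.031995·0.904762=0.0289; V=0.700019+0.031995+0.028948=0.7610
k=8 src: inc=0.028948, refl=0.028948·0.600000=0.0174; V=0.732015+0.028948+0.017369=0.7783
k=9 load: inc=0.017369, refl=0.017369·0.904762=0.0157; V=0.760963+0.017369+0.015715=0.7940
k=10 src: inc=0.015715, refl=0.015715·0.600000=0.0094; V=0.778332+0.015715+0.009429=0.8035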